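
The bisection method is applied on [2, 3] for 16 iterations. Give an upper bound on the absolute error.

Bisection error bound: |error| ≤ (b-a)/2^n
|error| ≤ (3 - 2)/2^16 = 1/2^16
|error| ≤ 0.0000152588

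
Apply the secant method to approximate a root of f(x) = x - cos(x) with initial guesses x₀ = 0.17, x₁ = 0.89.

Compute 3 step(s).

f(x) = x - cos(x)
x₀ = 0.17, x₁ = 0.89

Secant formula: x_{n+1} = x_n - f(x_n)(x_n - x_{n-1})/(f(x_n) - f(x_{n-1}))

Iteration 1:
  f(0.170000) = -0.815585
  f(0.890000) = 0.260588
  x_2 = 0.890000 - 0.260588×(0.890000 - 0.170000)/(0.260588 - (-0.815585))
       = 0.715657
Iteration 2:
  f(0.890000) = 0.260588
  f(0.715657) = -0.039006
  x_3 = 0.715657 - (-0.039006)×(0.715657 - 0.890000)/(-0.039006 - 0.260588)
       = 0.738355
Iteration 3:
  f(0.715657) = -0.039006
  f(0.738355) = -0.001221
  x_4 = 0.738355 - (-0.001221)×(0.738355 - 0.715657)/(-0.001221 - (-0.039006))
       = 0.739089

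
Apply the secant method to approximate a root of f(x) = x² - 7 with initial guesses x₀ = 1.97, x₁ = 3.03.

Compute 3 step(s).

f(x) = x² - 7
x₀ = 1.97, x₁ = 3.03

Secant formula: x_{n+1} = x_n - f(x_n)(x_n - x_{n-1})/(f(x_n) - f(x_{n-1}))

Iteration 1:
  f(1.970000) = -3.119100
  f(3.030000) = 2.180900
  x_2 = 3.030000 - 2.180900×(3.030000 - 1.970000)/(2.180900 - (-3.119100))
       = 2.593820
Iteration 2:
  f(3.030000) = 2.180900
  f(2.593820) = -0.272098
  x_3 = 2.593820 - (-0.272098)×(2.593820 - 3.030000)/(-0.272098 - 2.180900)
       = 2.642203
Iteration 3:
  f(2.593820) = -0.272098
  f(2.642203) = -0.018763
  x_4 = 2.642203 - (-0.018763)×(2.642203 - 2.593820)/(-0.018763 - (-0.272098))
       = 2.645787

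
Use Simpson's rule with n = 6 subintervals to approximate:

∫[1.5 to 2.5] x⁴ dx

f(x) = x⁴
a = 1.5, b = 2.5, n = 6
h = (b - a)/n = 0.166667

Simpson's rule: (h/3)[f(x₀) + 4f(x₁) + 2f(x₂) + ... + f(xₙ)]

x_0 = 1.5000, f(x_0) = 5.062500, coefficient = 1
x_1 = 1.6667, f(x_1) = 7.716049, coefficient = 4
x_2 = 1.8333, f(x_2) = 11.297068, coefficient = 2
x_3 = 2.0000, f(x_3) = 16.000000, coefficient = 4
x_4 = 2.1667, f(x_4) = 22.037809, coefficient = 2
x_5 = 2.3333, f(x_5) = 29.641975, coefficient = 4
x_6 = 2.5000, f(x_6) = 39.062500, coefficient = 1

I ≈ (0.166667/3) × 324.226852 = 18.012603
Exact value: 18.012500
Error: 0.000103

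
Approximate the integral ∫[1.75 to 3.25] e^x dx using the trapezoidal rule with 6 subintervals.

f(x) = e^x
a = 1.75, b = 3.25, n = 6
h = (b - a)/n = 0.250000

Trapezoidal rule: (h/2)[f(x₀) + 2f(x₁) + 2f(x₂) + ... + f(xₙ)]

x_0 = 1.7500, f(x_0) = 5.754603, coefficient = 1
x_1 = 2.0000, f(x_1) = 7.389056, coefficient = 2
x_2 = 2.2500, f(x_2) = 9.487736, coefficient = 2
x_3 = 2.5000, f(x_3) = 12.182494, coefficient = 2
x_4 = 2.7500, f(x_4) = 15.642632, coefficient = 2
x_5 = 3.0000, f(x_5) = 20.085537, coefficient = 2
x_6 = 3.2500, f(x_6) = 25.790340, coefficient = 1

I ≈ (0.250000/2) × 161.119852 = 20.139981
Exact value: 20.035737
Error: 0.104244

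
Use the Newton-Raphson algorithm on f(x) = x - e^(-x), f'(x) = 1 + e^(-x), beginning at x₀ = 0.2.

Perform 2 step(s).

f(x) = x - e^(-x)
f'(x) = 1 + e^(-x)
x₀ = 0.2

Newton-Raphson formula: x_{n+1} = x_n - f(x_n)/f'(x_n)

Iteration 1:
  f(0.200000) = -0.618731
  f'(0.200000) = 1.818731
  x_1 = 0.200000 - (-0.618731)/1.818731 = 0.540199
Iteration 2:
  f(0.540199) = -0.042433
  f'(0.540199) = 1.582632
  x_2 = 0.540199 - (-0.042433)/1.582632 = 0.567011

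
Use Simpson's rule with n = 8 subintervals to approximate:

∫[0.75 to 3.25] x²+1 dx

f(x) = x²+1
a = 0.75, b = 3.25, n = 8
h = (b - a)/n = 0.312500

Simpson's rule: (h/3)[f(x₀) + 4f(x₁) + 2f(x₂) + ... + f(xₙ)]

x_0 = 0.7500, f(x_0) = 1.562500, coefficient = 1
x_1 = 1.0625, f(x_1) = 2.128906, coefficient = 4
x_2 = 1.3750, f(x_2) = 2.890625, coefficient = 2
x_3 = 1.6875, f(x_3) = 3.847656, coefficient = 4
x_4 = 2.0000, f(x_4) = 5.000000, coefficient = 2
x_5 = 2.3125, f(x_5) = 6.347656, coefficient = 4
x_6 = 2.6250, f(x_6) = 7.890625, coefficient = 2
x_7 = 2.9375, f(x_7) = 9.628906, coefficient = 4
x_8 = 3.2500, f(x_8) = 11.562500, coefficient = 1

I ≈ (0.312500/3) × 132.500000 = 13.802083
Exact value: 13.802083
Error: 0.000000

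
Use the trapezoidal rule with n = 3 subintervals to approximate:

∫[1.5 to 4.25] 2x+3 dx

f(x) = 2x+3
a = 1.5, b = 4.25, n = 3
h = (b - a)/n = 0.916667

Trapezoidal rule: (h/2)[f(x₀) + 2f(x₁) + 2f(x₂) + ... + f(xₙ)]

x_0 = 1.5000, f(x_0) = 6.000000, coefficient = 1
x_1 = 2.4167, f(x_1) = 7.833333, coefficient = 2
x_2 = 3.3333, f(x_2) = 9.666667, coefficient = 2
x_3 = 4.2500, f(x_3) = 11.500000, coefficient = 1

I ≈ (0.916667/2) × 52.500000 = 24.062500
Exact value: 24.062500
Error: 0.000000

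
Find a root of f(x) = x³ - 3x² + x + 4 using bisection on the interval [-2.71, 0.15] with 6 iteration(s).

f(x) = x³ - 3x² + x + 4
Initial interval: [-2.71, 0.15]

Iteration 1:
  c_1 = (-2.710000 + 0.150000)/2 = -1.280000
  f(c_1) = f(-1.280000) = -4.292352
  f(a) × f(c) ≥ 0, new interval: [-1.280000, 0.150000]
Iteration 2:
  c_2 = (-1.280000 + 0.150000)/2 = -0.565000
  f(c_2) = f(-0.565000) = 2.296963
  f(a) × f(c) < 0, new interval: [-1.280000, -0.565000]
Iteration 3:
  c_3 = (-1.280000 + (-0.565000))/2 = -0.922500
  f(c_3) = f(-0.922500) = -0.260572
  f(a) × f(c) ≥ 0, new interval: [-0.922500, -0.565000]
Iteration 4:
  c_4 = (-0.922500 + (-0.565000))/2 = -0.743750
  f(c_4) = f(-0.743750) = 1.185342
  f(a) × f(c) < 0, new interval: [-0.922500, -0.743750]
Iteration 5:
  c_5 = (-0.922500 + (-0.743750))/2 = -0.833125
  f(c_5) = f(-0.833125) = 0.506313
  f(a) × f(c) < 0, new interval: [-0.922500, -0.833125]
Iteration 6:
  c_6 = (-0.922500 + (-0.833125))/2 = -0.877813
  f(c_6) = f(-0.877813) = 0.134121
  f(a) × f(c) < 0, new interval: [-0.922500, -0.877813]

After 6 iteration(s), the approximation is c_6 = -0.877813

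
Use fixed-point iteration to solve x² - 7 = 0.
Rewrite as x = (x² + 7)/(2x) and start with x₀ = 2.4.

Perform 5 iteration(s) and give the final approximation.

Equation: x² - 7 = 0
Fixed-point form: x = (x² + 7)/(2x)
x₀ = 2.4

x_1 = g(2.400000) = 2.658333
x_2 = g(2.658333) = 2.645781
x_3 = g(2.645781) = 2.645751
x_4 = g(2.645751) = 2.645751
x_5 = g(2.645751) = 2.645751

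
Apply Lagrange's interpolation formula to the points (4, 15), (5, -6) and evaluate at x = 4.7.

Lagrange interpolation formula:
P(x) = Σ yᵢ × Lᵢ(x)
where Lᵢ(x) = Π_{j≠i} (x - xⱼ)/(xᵢ - xⱼ)

L_0(4.7) = (4.7 - 5)/(4 - 5) = 0.300000
L_1(4.7) = (4.7 - 4)/(5 - 4) = 0.700000

P(4.7) = 15×L_0(4.7) + (-6)×L_1(4.7)
P(4.7) = 0.300000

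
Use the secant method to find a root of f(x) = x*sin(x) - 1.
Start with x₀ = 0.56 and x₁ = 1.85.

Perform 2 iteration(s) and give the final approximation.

f(x) = x*sin(x) - 1
x₀ = 0.56, x₁ = 1.85

Secant formula: x_{n+1} = x_n - f(x_n)(x_n - x_{n-1})/(f(x_n) - f(x_{n-1}))

Iteration 1:
  f(0.560000) = -0.702536
  f(1.850000) = 0.778359
  x_2 = 1.850000 - 0.778359×(1.850000 - 0.560000)/(0.778359 - (-0.702536))
       = 1.171975
Iteration 2:
  f(1.850000) = 0.778359
  f(1.171975) = 0.079998
  x_3 = 1.171975 - 0.079998×(1.171975 - 1.850000)/(0.079998 - 0.778359)
       = 1.094307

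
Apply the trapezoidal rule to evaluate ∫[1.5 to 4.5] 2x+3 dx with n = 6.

f(x) = 2x+3
a = 1.5, b = 4.5, n = 6
h = (b - a)/n = 0.500000

Trapezoidal rule: (h/2)[f(x₀) + 2f(x₁) + 2f(x₂) + ... + f(xₙ)]

x_0 = 1.5000, f(x_0) = 6.000000, coefficient = 1
x_1 = 2.0000, f(x_1) = 7.000000, coefficient = 2
x_2 = 2.5000, f(x_2) = 8.000000, coefficient = 2
x_3 = 3.0000, f(x_3) = 9.000000, coefficient = 2
x_4 = 3.5000, f(x_4) = 10.000000, coefficient = 2
x_5 = 4.0000, f(x_5) = 11.000000, coefficient = 2
x_6 = 4.5000, f(x_6) = 12.000000, coefficient = 1

I ≈ (0.500000/2) × 108.000000 = 27.000000
Exact value: 27.000000
Error: 0.000000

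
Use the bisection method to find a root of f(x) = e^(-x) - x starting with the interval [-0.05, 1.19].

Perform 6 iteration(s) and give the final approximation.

f(x) = e^(-x) - x
Initial interval: [-0.05, 1.19]

Iteration 1:
  c_1 = (-0.050000 + 1.190000)/2 = 0.570000
  f(c_1) = f(0.570000) = -0.004475
  f(a) × f(c) < 0, new interval: [-0.050000, 0.570000]
Iteration 2:
  c_2 = (-0.050000 + 0.570000)/2 = 0.260000
  f(c_2) = f(0.260000) = 0.511052
  f(a) × f(c) ≥ 0, new interval: [0.260000, 0.570000]
Iteration 3:
  c_3 = (0.260000 + 0.570000)/2 = 0.415000
  f(c_3) = f(0.415000) = 0.245340
  f(a) × f(c) ≥ 0, new interval: [0.415000, 0.570000]
Iteration 4:
  c_4 = (0.415000 + 0.570000)/2 = 0.492500
  f(c_4) = f(0.492500) = 0.118597
  f(a) × f(c) ≥ 0, new interval: [0.492500, 0.570000]
Iteration 5:
  c_5 = (0.492500 + 0.570000)/2 = 0.531250
  f(c_5) = f(0.531250) = 0.056620
  f(a) × f(c) ≥ 0, new interval: [0.531250, 0.570000]
Iteration 6:
  c_6 = (0.531250 + 0.570000)/2 = 0.550625
  f(c_6) = f(0.550625) = 0.025964
  f(a) × f(c) ≥ 0, new interval: [0.550625, 0.570000]

After 6 iteration(s), the approximation is c_6 = 0.550625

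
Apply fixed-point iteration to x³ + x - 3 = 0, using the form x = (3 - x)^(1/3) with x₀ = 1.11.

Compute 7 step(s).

Equation: x³ + x - 3 = 0
Fixed-point form: x = (3 - x)^(1/3)
x₀ = 1.11

x_1 = g(1.110000) = 1.236386
x_2 = g(1.236386) = 1.208188
x_3 = g(1.208188) = 1.214593
x_4 = g(1.214593) = 1.213144
x_5 = g(1.213144) = 1.213472
x_6 = g(1.213472) = 1.213398
x_7 = g(1.213398) = 1.213415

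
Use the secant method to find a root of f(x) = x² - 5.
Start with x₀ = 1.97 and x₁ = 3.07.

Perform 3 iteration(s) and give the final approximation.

f(x) = x² - 5
x₀ = 1.97, x₁ = 3.07

Secant formula: x_{n+1} = x_n - f(x_n)(x_n - x_{n-1})/(f(x_n) - f(x_{n-1}))

Iteration 1:
  f(1.970000) = -1.119100
  f(3.070000) = 4.424900
  x_2 = 3.070000 - 4.424900×(3.070000 - 1.970000)/(4.424900 - (-1.119100))
       = 2.192044
Iteration 2:
  f(3.070000) = 4.424900
  f(2.192044) = -0.194945
  x_3 = 2.192044 - (-0.194945)×(2.192044 - 3.070000)/(-0.194945 - 4.424900)
       = 2.229091
Iteration 3:
  f(2.192044) = -0.194945
  f(2.229091) = -0.031153
  x_4 = 2.229091 - (-0.031153)×(2.229091 - 2.192044)/(-0.031153 - (-0.194945))
       = 2.236137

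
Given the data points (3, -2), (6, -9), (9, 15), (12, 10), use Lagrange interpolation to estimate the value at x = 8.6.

Lagrange interpolation formula:
P(x) = Σ yᵢ × Lᵢ(x)
where Lᵢ(x) = Π_{j≠i} (x - xⱼ)/(xᵢ - xⱼ)

L_0(8.6) = (8.6 - 6)/(3 - 6) × (8.6 - 9)/(3 - 9) × (8.6 - 12)/(3 - 12) = -0.021827
L_1(8.6) = (8.6 - 3)/(6 - 3) × (8.6 - 9)/(6 - 9) × (8.6 - 12)/(6 - 12) = 0.141037
L_2(8.6) = (8.6 - 3)/(9 - 3) × (8.6 - 6)/(9 - 6) × (8.6 - 12)/(9 - 12) = 0.916741
L_3(8.6) = (8.6 - 3)/(12 - 3) × (8.6 - 6)/(12 - 6) × (8.6 - 9)/(12 - 9) = -0.035951

P(8.6) = (-2)×L_0(8.6) + (-9)×L_1(8.6) + 15×L_2(8.6) + 10×L_3(8.6)
P(8.6) = 12.165926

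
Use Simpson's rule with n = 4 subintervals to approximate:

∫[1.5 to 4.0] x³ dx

f(x) = x³
a = 1.5, b = 4.0, n = 4
h = (b - a)/n = 0.625000

Simpson's rule: (h/3)[f(x₀) + 4f(x₁) + 2f(x₂) + ... + f(xₙ)]

x_0 = 1.5000, f(x_0) = 3.375000, coefficient = 1
x_1 = 2.1250, f(x_1) = 9.595703, coefficient = 4
x_2 = 2.7500, f(x_2) = 20.796875, coefficient = 2
x_3 = 3.3750, f(x_3) = 38.443359, coefficient = 4
x_4 = 4.0000, f(x_4) = 64.000000, coefficient = 1

I ≈ (0.625000/3) × 301.125000 = 62.734375
Exact value: 62.734375
Error: 0.000000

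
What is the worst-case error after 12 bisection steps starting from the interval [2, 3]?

Bisection error bound: |error| ≤ (b-a)/2^n
|error| ≤ (3 - 2)/2^12 = 1/2^12
|error| ≤ 0.0002441406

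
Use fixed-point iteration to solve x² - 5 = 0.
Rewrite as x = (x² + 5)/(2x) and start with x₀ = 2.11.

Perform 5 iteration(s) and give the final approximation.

Equation: x² - 5 = 0
Fixed-point form: x = (x² + 5)/(2x)
x₀ = 2.11

x_1 = g(2.110000) = 2.239834
x_2 = g(2.239834) = 2.236071
x_3 = g(2.236071) = 2.236068
x_4 = g(2.236068) = 2.236068
x_5 = g(2.236068) = 2.236068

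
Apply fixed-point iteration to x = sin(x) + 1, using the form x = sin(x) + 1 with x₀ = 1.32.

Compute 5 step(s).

Equation: x = sin(x) + 1
Fixed-point form: x = sin(x) + 1
x₀ = 1.32

x_1 = g(1.320000) = 1.968715
x_2 = g(1.968715) = 1.921869
x_3 = g(1.921869) = 1.939004
x_4 = g(1.939004) = 1.932974
x_5 = g(1.932974) = 1.935127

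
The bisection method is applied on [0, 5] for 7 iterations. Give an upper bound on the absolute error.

Bisection error bound: |error| ≤ (b-a)/2^n
|error| ≤ (5 - 0)/2^7 = 5/2^7
|error| ≤ 0.0390625000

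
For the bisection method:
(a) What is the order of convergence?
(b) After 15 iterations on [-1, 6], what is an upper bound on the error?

(a) Bisection has linear (order 1) convergence; the error is halved each step.

(b) Error bound = (b-a)/2^n = (6 - (-1))/2^{15}
    = 7/2^{15}

(a) 1 (linear); (b) error ≤ 2.14e-04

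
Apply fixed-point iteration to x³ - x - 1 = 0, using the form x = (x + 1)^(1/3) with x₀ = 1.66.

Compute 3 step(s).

Equation: x³ - x - 1 = 0
Fixed-point form: x = (x + 1)^(1/3)
x₀ = 1.66

x_1 = g(1.660000) = 1.385566
x_2 = g(1.385566) = 1.336176
x_3 = g(1.336176) = 1.326891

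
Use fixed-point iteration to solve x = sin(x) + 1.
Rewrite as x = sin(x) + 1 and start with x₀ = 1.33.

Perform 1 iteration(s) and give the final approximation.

Equation: x = sin(x) + 1
Fixed-point form: x = sin(x) + 1
x₀ = 1.33

x_1 = g(1.330000) = 1.971148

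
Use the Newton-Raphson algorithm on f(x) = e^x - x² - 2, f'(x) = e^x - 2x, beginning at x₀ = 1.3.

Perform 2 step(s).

f(x) = e^x - x² - 2
f'(x) = e^x - 2x
x₀ = 1.3

Newton-Raphson formula: x_{n+1} = x_n - f(x_n)/f'(x_n)

Iteration 1:
  f(1.300000) = -0.020703
  f'(1.300000) = 1.069297
  x_1 = 1.300000 - (-0.020703)/1.069297 = 1.319362
Iteration 2:
  f(1.319362) = 0.000317
  f'(1.319362) = 1.102309
  x_2 = 1.319362 - 0.000317/1.102309 = 1.319074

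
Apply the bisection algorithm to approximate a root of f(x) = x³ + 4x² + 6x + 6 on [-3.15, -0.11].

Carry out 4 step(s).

f(x) = x³ + 4x² + 6x + 6
Initial interval: [-3.15, -0.11]

Iteration 1:
  c_1 = (-3.150000 + (-0.110000))/2 = -1.630000
  f(c_1) = f(-1.630000) = 2.516853
  f(a) × f(c) < 0, new interval: [-3.150000, -1.630000]
Iteration 2:
  c_2 = (-3.150000 + (-1.630000))/2 = -2.390000
  f(c_2) = f(-2.390000) = 0.856481
  f(a) × f(c) < 0, new interval: [-3.150000, -2.390000]
Iteration 3:
  c_3 = (-3.150000 + (-2.390000))/2 = -2.770000
  f(c_3) = f(-2.770000) = -1.182333
  f(a) × f(c) ≥ 0, new interval: [-2.770000, -2.390000]
Iteration 4:
  c_4 = (-2.770000 + (-2.390000))/2 = -2.580000
  f(c_4) = f(-2.580000) = -0.027912
  f(a) × f(c) ≥ 0, new interval: [-2.580000, -2.390000]

After 4 iteration(s), the approximation is c_4 = -2.580000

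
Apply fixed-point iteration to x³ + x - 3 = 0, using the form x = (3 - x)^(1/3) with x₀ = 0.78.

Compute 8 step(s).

Equation: x³ + x - 3 = 0
Fixed-point form: x = (3 - x)^(1/3)
x₀ = 0.78

x_1 = g(0.780000) = 1.304521
x_2 = g(1.304521) = 1.192424
x_3 = g(1.192424) = 1.218145
x_4 = g(1.218145) = 1.212339
x_5 = g(1.212339) = 1.213654
x_6 = g(1.213654) = 1.213357
x_7 = g(1.213357) = 1.213424
x_8 = g(1.213424) = 1.213409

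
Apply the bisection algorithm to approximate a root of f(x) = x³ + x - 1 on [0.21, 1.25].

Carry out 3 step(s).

f(x) = x³ + x - 1
Initial interval: [0.21, 1.25]

Iteration 1:
  c_1 = (0.210000 + 1.250000)/2 = 0.730000
  f(c_1) = f(0.730000) = 0.119017
  f(a) × f(c) < 0, new interval: [0.210000, 0.730000]
Iteration 2:
  c_2 = (0.210000 + 0.730000)/2 = 0.470000
  f(c_2) = f(0.470000) = -0.426177
  f(a) × f(c) ≥ 0, new interval: [0.470000, 0.730000]
Iteration 3:
  c_3 = (0.470000 + 0.730000)/2 = 0.600000
  f(c_3) = f(0.600000) = -0.184000
  f(a) × f(c) ≥ 0, new interval: [0.600000, 0.730000]

After 3 iteration(s), the approximation is c_3 = 0.600000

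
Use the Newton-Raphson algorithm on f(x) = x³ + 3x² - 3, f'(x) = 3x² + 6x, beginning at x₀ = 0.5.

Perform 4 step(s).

f(x) = x³ + 3x² - 3
f'(x) = 3x² + 6x
x₀ = 0.5

Newton-Raphson formula: x_{n+1} = x_n - f(x_n)/f'(x_n)

Iteration 1:
  f(0.500000) = -2.125000
  f'(0.500000) = 3.750000
  x_1 = 0.500000 - (-2.125000)/3.750000 = 1.066667
Iteration 2:
  f(1.066667) = 1.626963
  f'(1.066667) = 9.813333
  x_2 = 1.066667 - 1.626963/9.813333 = 0.900876
Iteration 3:
  f(0.900876) = 0.165860
  f'(0.900876) = 7.839984
  x_3 = 0.900876 - 0.165860/7.839984 = 0.879720
Iteration 4:
  f(0.879720) = 0.002543
  f'(0.879720) = 7.600041
  x_4 = 0.879720 - 0.002543/7.600041 = 0.879385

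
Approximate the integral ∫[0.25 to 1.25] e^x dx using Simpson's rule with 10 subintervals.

f(x) = e^x
a = 0.25, b = 1.25, n = 10
h = (b - a)/n = 0.100000

Simpson's rule: (h/3)[f(x₀) + 4f(x₁) + 2f(x₂) + ... + f(xₙ)]

x_0 = 0.2500, f(x_0) = 1.284025, coefficient = 1
x_1 = 0.3500, f(x_1) = 1.419068, coefficient = 4
x_2 = 0.4500, f(x_2) = 1.568312, coefficient = 2
x_3 = 0.5500, f(x_3) = 1.733253, coefficient = 4
x_4 = 0.6500, f(x_4) = 1.915541, coefficient = 2
x_5 = 0.7500, f(x_5) = 2.117000, coefficient = 4
x_6 = 0.8500, f(x_6) = 2.339647, coefficient = 2
x_7 = 0.9500, f(x_7) = 2.585710, coefficient = 4
x_8 = 1.0500, f(x_8) = 2.857651, coefficient = 2
x_9 = 1.1500, f(x_9) = 3.158193, coefficient = 4
x_10 = 1.2500, f(x_10) = 3.490343, coefficient = 1

I ≈ (0.100000/3) × 66.189563 = 2.206319
Exact value: 2.206318
Error: 0.000001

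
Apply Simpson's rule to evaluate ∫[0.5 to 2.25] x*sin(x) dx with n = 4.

f(x) = x*sin(x)
a = 0.5, b = 2.25, n = 4
h = (b - a)/n = 0.437500

Simpson's rule: (h/3)[f(x₀) + 4f(x₁) + 2f(x₂) + ... + f(xₙ)]

x_0 = 0.5000, f(x_0) = 0.239713, coefficient = 1
x_1 = 0.9375, f(x_1) = 0.755701, coefficient = 4
x_2 = 1.3750, f(x_2) = 1.348728, coefficient = 2
x_3 = 1.8125, f(x_3) = 1.759814, coefficient = 4
x_4 = 2.2500, f(x_4) = 1.750665, coefficient = 1

I ≈ (0.437500/3) × 14.749892 = 2.151026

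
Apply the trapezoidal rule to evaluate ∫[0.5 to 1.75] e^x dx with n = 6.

f(x) = e^x
a = 0.5, b = 1.75, n = 6
h = (b - a)/n = 0.208333

Trapezoidal rule: (h/2)[f(x₀) + 2f(x₁) + 2f(x₂) + ... + f(xₙ)]

x_0 = 0.5000, f(x_0) = 1.648721, coefficient = 1
x_1 = 0.7083, f(x_1) = 2.030604, coefficient = 2
x_2 = 0.9167, f(x_2) = 2.500940, coefficient = 2
x_3 = 1.1250, f(x_3) = 3.080217, coefficient = 2
x_4 = 1.3333, f(x_4) = 3.793668, coefficient = 2
x_5 = 1.5417, f(x_5) = 4.672371, coefficient = 2
x_6 = 1.7500, f(x_6) = 5.754603, coefficient = 1

I ≈ (0.208333/2) × 39.558924 = 4.120721
Exact value: 4.105881
Error: 0.014840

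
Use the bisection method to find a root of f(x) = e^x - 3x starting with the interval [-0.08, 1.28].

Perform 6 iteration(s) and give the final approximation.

f(x) = e^x - 3x
Initial interval: [-0.08, 1.28]

Iteration 1:
  c_1 = (-0.080000 + 1.280000)/2 = 0.600000
  f(c_1) = f(0.600000) = 0.022119
  f(a) × f(c) ≥ 0, new interval: [0.600000, 1.280000]
Iteration 2:
  c_2 = (0.600000 + 1.280000)/2 = 0.940000
  f(c_2) = f(0.940000) = -0.260019
  f(a) × f(c) < 0, new interval: [0.600000, 0.940000]
Iteration 3:
  c_3 = (0.600000 + 0.940000)/2 = 0.770000
  f(c_3) = f(0.770000) = -0.150234
  f(a) × f(c) < 0, new interval: [0.600000, 0.770000]
Iteration 4:
  c_4 = (0.600000 + 0.770000)/2 = 0.685000
  f(c_4) = f(0.685000) = -0.071228
  f(a) × f(c) < 0, new interval: [0.600000, 0.685000]
Iteration 5:
  c_5 = (0.600000 + 0.685000)/2 = 0.642500
  f(c_5) = f(0.642500) = -0.026272
  f(a) × f(c) < 0, new interval: [0.600000, 0.642500]
Iteration 6:
  c_6 = (0.600000 + 0.642500)/2 = 0.621250
  f(c_6) = f(0.621250) = -0.002497
  f(a) × f(c) < 0, new interval: [0.600000, 0.621250]

After 6 iteration(s), the approximation is c_6 = 0.621250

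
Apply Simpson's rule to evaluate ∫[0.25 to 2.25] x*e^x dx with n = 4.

f(x) = x*e^x
a = 0.25, b = 2.25, n = 4
h = (b - a)/n = 0.500000

Simpson's rule: (h/3)[f(x₀) + 4f(x₁) + 2f(x₂) + ... + f(xₙ)]

x_0 = 0.2500, f(x_0) = 0.321006, coefficient = 1
x_1 = 0.7500, f(x_1) = 1.587750, coefficient = 4
x_2 = 1.2500, f(x_2) = 4.362929, coefficient = 2
x_3 = 1.7500, f(x_3) = 10.070555, coefficient = 4
x_4 = 2.2500, f(x_4) = 21.347406, coefficient = 1

I ≈ (0.500000/3) × 77.027488 = 12.837915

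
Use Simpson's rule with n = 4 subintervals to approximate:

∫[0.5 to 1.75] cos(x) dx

f(x) = cos(x)
a = 0.5, b = 1.75, n = 4
h = (b - a)/n = 0.312500

Simpson's rule: (h/3)[f(x₀) + 4f(x₁) + 2f(x₂) + ... + f(xₙ)]

x_0 = 0.5000, f(x_0) = 0.877583, coefficient = 1
x_1 = 0.8125, f(x_1) = 0.687686, coefficient = 4
x_2 = 1.1250, f(x_2) = 0.431177, coefficient = 2
x_3 = 1.4375, f(x_3) = 0.132902, coefficient = 4
x_4 = 1.7500, f(x_4) = -0.178246, coefficient = 1

I ≈ (0.312500/3) × 4.844040 = 0.504587
Exact value: 0.504560
Error: 0.000027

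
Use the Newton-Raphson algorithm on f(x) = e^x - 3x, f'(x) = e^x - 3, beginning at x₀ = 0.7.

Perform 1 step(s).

f(x) = e^x - 3x
f'(x) = e^x - 3
x₀ = 0.7

Newton-Raphson formula: x_{n+1} = x_n - f(x_n)/f'(x_n)

Iteration 1:
  f(0.700000) = -0.086247
  f'(0.700000) = -0.986247
  x_1 = 0.700000 - (-0.086247)/(-0.986247) = 0.612550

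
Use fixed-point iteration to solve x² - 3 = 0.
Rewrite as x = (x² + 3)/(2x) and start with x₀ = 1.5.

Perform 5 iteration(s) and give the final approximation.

Equation: x² - 3 = 0
Fixed-point form: x = (x² + 3)/(2x)
x₀ = 1.5

x_1 = g(1.500000) = 1.750000
x_2 = g(1.750000) = 1.732143
x_3 = g(1.732143) = 1.732051
x_4 = g(1.732051) = 1.732051
x_5 = g(1.732051) = 1.732051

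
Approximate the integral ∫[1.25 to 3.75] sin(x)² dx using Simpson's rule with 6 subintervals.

f(x) = sin(x)²
a = 1.25, b = 3.75, n = 6
h = (b - a)/n = 0.416667

Simpson's rule: (h/3)[f(x₀) + 4f(x₁) + 2f(x₂) + ... + f(xₙ)]

x_0 = 1.2500, f(x_0) = 0.900572, coefficient = 1
x_1 = 1.6667, f(x_1) = 0.990837, coefficient = 4
x_2 = 2.0833, f(x_2) = 0.759518, coefficient = 2
x_3 = 2.5000, f(x_3) = 0.358169, coefficient = 4
x_4 = 2.9167, f(x_4) = 0.049744, coefficient = 2
x_5 = 3.3333, f(x_5) = 0.036316, coefficient = 4
x_6 = 3.7500, f(x_6) = 0.326682, coefficient = 1

I ≈ (0.416667/3) × 8.387067 = 1.164870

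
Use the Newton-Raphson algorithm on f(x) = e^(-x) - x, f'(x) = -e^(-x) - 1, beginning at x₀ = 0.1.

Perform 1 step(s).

f(x) = e^(-x) - x
f'(x) = -e^(-x) - 1
x₀ = 0.1

Newton-Raphson formula: x_{n+1} = x_n - f(x_n)/f'(x_n)

Iteration 1:
  f(0.100000) = 0.804837
  f'(0.100000) = -1.904837
  x_1 = 0.100000 - 0.804837/(-1.904837) = 0.522523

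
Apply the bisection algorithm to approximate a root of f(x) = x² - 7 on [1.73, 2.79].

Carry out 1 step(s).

f(x) = x² - 7
Initial interval: [1.73, 2.79]

Iteration 1:
  c_1 = (1.730000 + 2.790000)/2 = 2.260000
  f(c_1) = f(2.260000) = -1.892400
  f(a) × f(c) ≥ 0, new interval: [2.260000, 2.790000]

After 1 iteration(s), the approximation is c_1 = 2.260000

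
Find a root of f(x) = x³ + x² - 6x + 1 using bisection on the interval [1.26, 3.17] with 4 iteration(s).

f(x) = x³ + x² - 6x + 1
Initial interval: [1.26, 3.17]

Iteration 1:
  c_1 = (1.260000 + 3.170000)/2 = 2.215000
  f(c_1) = f(2.215000) = 3.483513
  f(a) × f(c) < 0, new interval: [1.260000, 2.215000]
Iteration 2:
  c_2 = (1.260000 + 2.215000)/2 = 1.737500
  f(c_2) = f(1.737500) = -1.160744
  f(a) × f(c) ≥ 0, new interval: [1.737500, 2.215000]
Iteration 3:
  c_3 = (1.737500 + 2.215000)/2 = 1.976250
  f(c_3) = f(1.976250) = 0.766435
  f(a) × f(c) < 0, new interval: [1.737500, 1.976250]
Iteration 4:
  c_4 = (1.737500 + 1.976250)/2 = 1.856875
  f(c_4) = f(1.856875) = -0.290789
  f(a) × f(c) ≥ 0, new interval: [1.856875, 1.976250]

After 4 iteration(s), the approximation is c_4 = 1.856875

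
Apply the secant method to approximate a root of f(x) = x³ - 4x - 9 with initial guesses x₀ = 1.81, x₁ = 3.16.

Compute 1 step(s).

f(x) = x³ - 4x - 9
x₀ = 1.81, x₁ = 3.16

Secant formula: x_{n+1} = x_n - f(x_n)(x_n - x_{n-1})/(f(x_n) - f(x_{n-1}))

Iteration 1:
  f(1.810000) = -10.310259
  f(3.160000) = 9.914496
  x_2 = 3.160000 - 9.914496×(3.160000 - 1.810000)/(9.914496 - (-10.310259))
       = 2.498209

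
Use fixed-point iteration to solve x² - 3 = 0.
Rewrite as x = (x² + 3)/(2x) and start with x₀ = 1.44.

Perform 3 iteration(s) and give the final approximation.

Equation: x² - 3 = 0
Fixed-point form: x = (x² + 3)/(2x)
x₀ = 1.44

x_1 = g(1.440000) = 1.761667
x_2 = g(1.761667) = 1.732300
x_3 = g(1.732300) = 1.732051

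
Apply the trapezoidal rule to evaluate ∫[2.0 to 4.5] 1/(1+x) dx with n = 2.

f(x) = 1/(1+x)
a = 2.0, b = 4.5, n = 2
h = (b - a)/n = 1.250000

Trapezoidal rule: (h/2)[f(x₀) + 2f(x₁) + 2f(x₂) + ... + f(xₙ)]

x_0 = 2.0000, f(x_0) = 0.333333, coefficient = 1
x_1 = 3.2500, f(x_1) = 0.235294, coefficient = 2
x_2 = 4.5000, f(x_2) = 0.181818, coefficient = 1

I ≈ (1.250000/2) × 0.985740 = 0.616087
Exact value: 0.606136
Error: 0.009952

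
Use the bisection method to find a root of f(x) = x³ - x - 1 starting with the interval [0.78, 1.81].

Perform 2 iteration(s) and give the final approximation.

f(x) = x³ - x - 1
Initial interval: [0.78, 1.81]

Iteration 1:
  c_1 = (0.780000 + 1.810000)/2 = 1.295000
  f(c_1) = f(1.295000) = -0.123253
  f(a) × f(c) ≥ 0, new interval: [1.295000, 1.810000]
Iteration 2:
  c_2 = (1.295000 + 1.810000)/2 = 1.552500
  f(c_2) = f(1.552500) = 1.189423
  f(a) × f(c) < 0, new interval: [1.295000, 1.552500]

After 2 iteration(s), the approximation is c_2 = 1.552500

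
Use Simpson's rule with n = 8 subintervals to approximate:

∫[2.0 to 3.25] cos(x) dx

f(x) = cos(x)
a = 2.0, b = 3.25, n = 8
h = (b - a)/n = 0.156250

Simpson's rule: (h/3)[f(x₀) + 4f(x₁) + 2f(x₂) + ... + f(xₙ)]

x_0 = 2.0000, f(x_0) = -0.416147, coefficient = 1
x_1 = 2.1562, f(x_1) = -0.552578, coefficient = 4
x_2 = 2.3125, f(x_2) = -0.675545, coefficient = 2
x_3 = 2.4688, f(x_3) = -0.782053, coefficient = 4
x_4 = 2.6250, f(x_4) = -0.869507, coefficient = 2
x_5 = 2.7812, f(x_5) = -0.935776, coefficient = 4
x_6 = 2.9375, f(x_6) = -0.979245, coefficient = 2
x_7 = 3.0938, f(x_7) = -0.998856, coefficient = 4
x_8 = 3.2500, f(x_8) = -0.994130, coefficient = 1

I ≈ (0.156250/3) × -19.535922 = -1.017496
Exact value: -1.017493
Error: 0.000003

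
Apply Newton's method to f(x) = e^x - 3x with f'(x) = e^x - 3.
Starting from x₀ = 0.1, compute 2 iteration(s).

f(x) = e^x - 3x
f'(x) = e^x - 3
x₀ = 0.1

Newton-Raphson formula: x_{n+1} = x_n - f(x_n)/f'(x_n)

Iteration 1:
  f(0.100000) = 0.805171
  f'(0.100000) = -1.894829
  x_1 = 0.100000 - 0.805171/(-1.894829) = 0.524931
Iteration 2:
  f(0.524931) = 0.115550
  f'(0.524931) = -1.309658
  x_2 = 0.524931 - 0.115550/(-1.309658) = 0.613160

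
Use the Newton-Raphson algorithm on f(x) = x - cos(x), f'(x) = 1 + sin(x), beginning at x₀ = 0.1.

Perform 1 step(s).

f(x) = x - cos(x)
f'(x) = 1 + sin(x)
x₀ = 0.1

Newton-Raphson formula: x_{n+1} = x_n - f(x_n)/f'(x_n)

Iteration 1:
  f(0.100000) = -0.895004
  f'(0.100000) = 1.099833
  x_1 = 0.100000 - (-0.895004)/1.099833 = 0.913763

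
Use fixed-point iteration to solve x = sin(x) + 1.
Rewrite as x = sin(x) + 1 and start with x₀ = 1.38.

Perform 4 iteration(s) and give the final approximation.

Equation: x = sin(x) + 1
Fixed-point form: x = sin(x) + 1
x₀ = 1.38

x_1 = g(1.380000) = 1.981854
x_2 = g(1.981854) = 1.916699
x_3 = g(1.916699) = 1.940770
x_4 = g(1.940770) = 1.932337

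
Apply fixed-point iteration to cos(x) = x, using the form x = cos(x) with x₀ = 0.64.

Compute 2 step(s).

Equation: cos(x) = x
Fixed-point form: x = cos(x)
x₀ = 0.64

x_1 = g(0.640000) = 0.802096
x_2 = g(0.802096) = 0.695202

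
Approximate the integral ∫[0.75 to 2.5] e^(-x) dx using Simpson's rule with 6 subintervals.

f(x) = e^(-x)
a = 0.75, b = 2.5, n = 6
h = (b - a)/n = 0.291667

Simpson's rule: (h/3)[f(x₀) + 4f(x₁) + 2f(x₂) + ... + f(xₙ)]

x_0 = 0.7500, f(x_0) = 0.472367, coefficient = 1
x_1 = 1.0417, f(x_1) = 0.352866, coefficient = 4
x_2 = 1.3333, f(x_2) = 0.263597, coefficient = 2
x_3 = 1.6250, f(x_3) = 0.196912, coefficient = 4
x_4 = 1.9167, f(x_4) = 0.147096, coefficient = 2
x_5 = 2.2083, f(x_5) = 0.109884, coefficient = 4
x_6 = 2.5000, f(x_6) = 0.082085, coefficient = 1

I ≈ (0.291667/3) × 4.014484 = 0.390297
Exact value: 0.390282
Error: 0.000016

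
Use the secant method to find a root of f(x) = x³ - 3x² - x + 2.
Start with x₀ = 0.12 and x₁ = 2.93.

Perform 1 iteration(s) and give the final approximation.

f(x) = x³ - 3x² - x + 2
x₀ = 0.12, x₁ = 2.93

Secant formula: x_{n+1} = x_n - f(x_n)(x_n - x_{n-1})/(f(x_n) - f(x_{n-1}))

Iteration 1:
  f(0.120000) = 1.838528
  f(2.930000) = -1.530943
  x_2 = 2.930000 - (-1.530943)×(2.930000 - 0.120000)/(-1.530943 - 1.838528)
       = 1.653257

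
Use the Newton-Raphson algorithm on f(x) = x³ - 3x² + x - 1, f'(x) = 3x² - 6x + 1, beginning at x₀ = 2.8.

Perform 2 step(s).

f(x) = x³ - 3x² + x - 1
f'(x) = 3x² - 6x + 1
x₀ = 2.8

Newton-Raphson formula: x_{n+1} = x_n - f(x_n)/f'(x_n)

Iteration 1:
  f(2.800000) = 0.232000
  f'(2.800000) = 7.720000
  x_1 = 2.800000 - 0.232000/7.720000 = 2.769948
Iteration 2:
  f(2.769948) = 0.004850
  f'(2.769948) = 7.398150
  x_2 = 2.769948 - 0.004850/7.398150 = 2.769293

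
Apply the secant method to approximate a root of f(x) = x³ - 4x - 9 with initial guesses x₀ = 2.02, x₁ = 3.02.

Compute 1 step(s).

f(x) = x³ - 4x - 9
x₀ = 2.02, x₁ = 3.02

Secant formula: x_{n+1} = x_n - f(x_n)(x_n - x_{n-1})/(f(x_n) - f(x_{n-1}))

Iteration 1:
  f(2.020000) = -8.837592
  f(3.020000) = 6.463608
  x_2 = 3.020000 - 6.463608×(3.020000 - 2.020000)/(6.463608 - (-8.837592))
       = 2.597575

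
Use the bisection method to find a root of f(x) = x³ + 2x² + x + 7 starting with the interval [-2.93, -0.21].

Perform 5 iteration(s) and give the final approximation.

f(x) = x³ + 2x² + x + 7
Initial interval: [-2.93, -0.21]

Iteration 1:
  c_1 = (-2.930000 + (-0.210000))/2 = -1.570000
  f(c_1) = f(-1.570000) = 6.489907
  f(a) × f(c) < 0, new interval: [-2.930000, -1.570000]
Iteration 2:
  c_2 = (-2.930000 + (-1.570000))/2 = -2.250000
  f(c_2) = f(-2.250000) = 3.484375
  f(a) × f(c) < 0, new interval: [-2.930000, -2.250000]
Iteration 3:
  c_3 = (-2.930000 + (-2.250000))/2 = -2.590000
  f(c_3) = f(-2.590000) = 0.452221
  f(a) × f(c) < 0, new interval: [-2.930000, -2.590000]
Iteration 4:
  c_4 = (-2.930000 + (-2.590000))/2 = -2.760000
  f(c_4) = f(-2.760000) = -1.549376
  f(a) × f(c) ≥ 0, new interval: [-2.760000, -2.590000]
Iteration 5:
  c_5 = (-2.760000 + (-2.590000))/2 = -2.675000
  f(c_5) = f(-2.675000) = -0.505047
  f(a) × f(c) ≥ 0, new interval: [-2.675000, -2.590000]

After 5 iteration(s), the approximation is c_5 = -2.675000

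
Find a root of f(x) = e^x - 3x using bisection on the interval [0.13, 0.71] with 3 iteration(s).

f(x) = e^x - 3x
Initial interval: [0.13, 0.71]

Iteration 1:
  c_1 = (0.130000 + 0.710000)/2 = 0.420000
  f(c_1) = f(0.420000) = 0.261962
  f(a) × f(c) ≥ 0, new interval: [0.420000, 0.710000]
Iteration 2:
  c_2 = (0.420000 + 0.710000)/2 = 0.565000
  f(c_2) = f(0.565000) = 0.064448
  f(a) × f(c) ≥ 0, new interval: [0.565000, 0.710000]
Iteration 3:
  c_3 = (0.565000 + 0.710000)/2 = 0.637500
  f(c_3) = f(0.637500) = -0.020754
  f(a) × f(c) < 0, new interval: [0.565000, 0.637500]

After 3 iteration(s), the approximation is c_3 = 0.637500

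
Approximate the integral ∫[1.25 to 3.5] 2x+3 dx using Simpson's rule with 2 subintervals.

f(x) = 2x+3
a = 1.25, b = 3.5, n = 2
h = (b - a)/n = 1.125000

Simpson's rule: (h/3)[f(x₀) + 4f(x₁) + 2f(x₂) + ... + f(xₙ)]

x_0 = 1.2500, f(x_0) = 5.500000, coefficient = 1
x_1 = 2.3750, f(x_1) = 7.750000, coefficient = 4
x_2 = 3.5000, f(x_2) = 10.000000, coefficient = 1

I ≈ (1.125000/3) × 46.500000 = 17.437500
Exact value: 17.437500
Error: 0.000000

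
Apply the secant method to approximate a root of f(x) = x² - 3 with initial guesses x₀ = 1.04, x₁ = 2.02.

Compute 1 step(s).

f(x) = x² - 3
x₀ = 1.04, x₁ = 2.02

Secant formula: x_{n+1} = x_n - f(x_n)(x_n - x_{n-1})/(f(x_n) - f(x_{n-1}))

Iteration 1:
  f(1.040000) = -1.918400
  f(2.020000) = 1.080400
  x_2 = 2.020000 - 1.080400×(2.020000 - 1.040000)/(1.080400 - (-1.918400))
       = 1.666928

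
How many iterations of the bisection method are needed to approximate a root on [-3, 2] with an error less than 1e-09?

We need (b-a)/2^n ≤ 1e-09
(2 - (-3))/2^n ≤ 1e-09
5/2^n ≤ 1e-09
2^n ≥ 5000000000
n ≥ log₂(5000000000) = 32.22
n ≥ 33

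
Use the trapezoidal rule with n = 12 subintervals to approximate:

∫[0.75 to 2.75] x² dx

f(x) = x²
a = 0.75, b = 2.75, n = 12
h = (b - a)/n = 0.166667

Trapezoidal rule: (h/2)[f(x₀) + 2f(x₁) + 2f(x₂) + ... + f(xₙ)]

x_0 = 0.7500, f(x_0) = 0.562500, coefficient = 1
x_1 = 0.9167, f(x_1) = 0.840278, coefficient = 2
x_2 = 1.0833, f(x_2) = 1.173611, coefficient = 2
x_3 = 1.2500, f(x_3) = 1.562500, coefficient = 2
x_4 = 1.4167, f(x_4) = 2.006944, coefficient = 2
x_5 = 1.5833, f(x_5) = 2.506944, coefficient = 2
x_6 = 1.7500, f(x_6) = 3.062500, coefficient = 2
x_7 = 1.9167, f(x_7) = 3.673611, coefficient = 2
x_8 = 2.0833, f(x_8) = 4.340278, coefficient = 2
x_9 = 2.2500, f(x_9) = 5.062500, coefficient = 2
x_10 = 2.4167, f(x_10) = 5.840278, coefficient = 2
x_11 = 2.5833, f(x_11) = 6.673611, coefficient = 2
x_12 = 2.7500, f(x_12) = 7.562500, coefficient = 1

I ≈ (0.166667/2) × 81.611111 = 6.800926
Exact value: 6.791667
Error: 0.009259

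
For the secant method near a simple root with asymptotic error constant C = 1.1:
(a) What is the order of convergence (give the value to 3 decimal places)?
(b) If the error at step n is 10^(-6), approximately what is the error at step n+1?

(a) Secant method has superlinear convergence with order φ = (1+√5)/2 ≈ 1.618.
    This means |e_{n+1}| ≈ C|e_n|^1.618.

(b) With |e_n| = 10^(-6) and C = 1.1:
    |e_{n+1}| ≈ 1.1 × (10^(-6))^1.618 = 1.1 × 10^(-9.71)

(a) ≈ 1.618 (golden ratio); (b) |e_{n+1}| ≈ 2.154e-10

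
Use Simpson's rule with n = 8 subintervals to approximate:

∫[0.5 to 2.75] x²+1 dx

f(x) = x²+1
a = 0.5, b = 2.75, n = 8
h = (b - a)/n = 0.281250

Simpson's rule: (h/3)[f(x₀) + 4f(x₁) + 2f(x₂) + ... + f(xₙ)]

x_0 = 0.5000, f(x_0) = 1.250000, coefficient = 1
x_1 = 0.7812, f(x_1) = 1.610352, coefficient = 4
x_2 = 1.0625, f(x_2) = 2.128906, coefficient = 2
x_3 = 1.3438, f(x_3) = 2.805664, coefficient = 4
x_4 = 1.6250, f(x_4) = 3.640625, coefficient = 2
x_5 = 1.9062, f(x_5) = 4.633789, coefficient = 4
x_6 = 2.1875, f(x_6) = 5.785156, coefficient = 2
x_7 = 2.4688, f(x_7) = 7.094727, coefficient = 4
x_8 = 2.7500, f(x_8) = 8.562500, coefficient = 1

I ≈ (0.281250/3) × 97.500000 = 9.140625
Exact value: 9.140625
Error: 0.000000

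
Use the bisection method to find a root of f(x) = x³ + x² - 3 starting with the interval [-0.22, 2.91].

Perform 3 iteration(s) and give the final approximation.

f(x) = x³ + x² - 3
Initial interval: [-0.22, 2.91]

Iteration 1:
  c_1 = (-0.220000 + 2.910000)/2 = 1.345000
  f(c_1) = f(1.345000) = 1.242164
  f(a) × f(c) < 0, new interval: [-0.220000, 1.345000]
Iteration 2:
  c_2 = (-0.220000 + 1.345000)/2 = 0.562500
  f(c_2) = f(0.562500) = -2.505615
  f(a) × f(c) ≥ 0, new interval: [0.562500, 1.345000]
Iteration 3:
  c_3 = (0.562500 + 1.345000)/2 = 0.953750
  f(c_3) = f(0.953750) = -1.222793
  f(a) × f(c) ≥ 0, new interval: [0.953750, 1.345000]

After 3 iteration(s), the approximation is c_3 = 0.953750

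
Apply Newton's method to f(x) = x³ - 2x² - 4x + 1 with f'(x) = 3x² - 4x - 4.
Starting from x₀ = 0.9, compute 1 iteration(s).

f(x) = x³ - 2x² - 4x + 1
f'(x) = 3x² - 4x - 4
x₀ = 0.9

Newton-Raphson formula: x_{n+1} = x_n - f(x_n)/f'(x_n)

Iteration 1:
  f(0.900000) = -3.491000
  f'(0.900000) = -5.170000
  x_1 = 0.900000 - (-3.491000)/(-5.170000) = 0.224758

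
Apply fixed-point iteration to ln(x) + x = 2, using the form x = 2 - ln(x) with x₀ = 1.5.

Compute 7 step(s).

Equation: ln(x) + x = 2
Fixed-point form: x = 2 - ln(x)
x₀ = 1.5

x_1 = g(1.500000) = 1.594535
x_2 = g(1.594535) = 1.533418
x_3 = g(1.533418) = 1.572501
x_4 = g(1.572501) = 1.547333
x_5 = g(1.547333) = 1.563467
x_6 = g(1.563467) = 1.553094
x_7 = g(1.553094) = 1.559751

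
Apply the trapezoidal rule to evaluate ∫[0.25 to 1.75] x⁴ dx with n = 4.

f(x) = x⁴
a = 0.25, b = 1.75, n = 4
h = (b - a)/n = 0.375000

Trapezoidal rule: (h/2)[f(x₀) + 2f(x₁) + 2f(x₂) + ... + f(xₙ)]

x_0 = 0.2500, f(x_0) = 0.003906, coefficient = 1
x_1 = 0.6250, f(x_1) = 0.152588, coefficient = 2
x_2 = 1.0000, f(x_2) = 1.000000, coefficient = 2
x_3 = 1.3750, f(x_3) = 3.574463, coefficient = 2
x_4 = 1.7500, f(x_4) = 9.378906, coefficient = 1

I ≈ (0.375000/2) × 18.836914 = 3.531921
Exact value: 3.282422
Error: 0.249500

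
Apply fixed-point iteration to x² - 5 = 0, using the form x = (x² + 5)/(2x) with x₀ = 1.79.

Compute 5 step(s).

Equation: x² - 5 = 0
Fixed-point form: x = (x² + 5)/(2x)
x₀ = 1.79

x_1 = g(1.790000) = 2.291648
x_2 = g(2.291648) = 2.236742
x_3 = g(2.236742) = 2.236068
x_4 = g(2.236068) = 2.236068
x_5 = g(2.236068) = 2.236068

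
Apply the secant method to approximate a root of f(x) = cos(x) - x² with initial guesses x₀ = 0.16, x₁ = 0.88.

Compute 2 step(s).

f(x) = cos(x) - x²
x₀ = 0.16, x₁ = 0.88

Secant formula: x_{n+1} = x_n - f(x_n)(x_n - x_{n-1})/(f(x_n) - f(x_{n-1}))

Iteration 1:
  f(0.160000) = 0.961627
  f(0.880000) = -0.137249
  x_2 = 0.880000 - (-0.137249)×(0.880000 - 0.160000)/(-0.137249 - 0.961627)
       = 0.790073
Iteration 2:
  f(0.880000) = -0.137249
  f(0.790073) = 0.079579
  x_3 = 0.790073 - 0.079579×(0.790073 - 0.880000)/(0.079579 - (-0.137249))
       = 0.823077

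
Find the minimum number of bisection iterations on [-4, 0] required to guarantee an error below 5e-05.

We need (b-a)/2^n ≤ 5e-05
(0 - (-4))/2^n ≤ 5e-05
4/2^n ≤ 5e-05
2^n ≥ 80000
n ≥ log₂(80000) = 16.29
n ≥ 17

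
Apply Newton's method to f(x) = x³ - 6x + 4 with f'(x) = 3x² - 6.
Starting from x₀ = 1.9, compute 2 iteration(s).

f(x) = x³ - 6x + 4
f'(x) = 3x² - 6
x₀ = 1.9

Newton-Raphson formula: x_{n+1} = x_n - f(x_n)/f'(x_n)

Iteration 1:
  f(1.900000) = -0.541000
  f'(1.900000) = 4.830000
  x_1 = 1.900000 - (-0.541000)/4.830000 = 2.012008
Iteration 2:
  f(2.012008) = 0.072917
  f'(2.012008) = 6.144532
  x_2 = 2.012008 - 0.072917/6.144532 = 2.000141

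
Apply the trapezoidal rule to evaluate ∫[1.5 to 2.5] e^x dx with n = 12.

f(x) = e^x
a = 1.5, b = 2.5, n = 12
h = (b - a)/n = 0.083333

Trapezoidal rule: (h/2)[f(x₀) + 2f(x₁) + 2f(x₂) + ... + f(xₙ)]

x_0 = 1.5000, f(x_0) = 4.481689, coefficient = 1
x_1 = 1.5833, f(x_1) = 4.871166, coefficient = 2
x_2 = 1.6667, f(x_2) = 5.294490, coefficient = 2
x_3 = 1.7500, f(x_3) = 5.754603, coefficient = 2
x_4 = 1.8333, f(x_4) = 6.254701, coefficient = 2
x_5 = 1.9167, f(x_5) = 6.798260, coefficient = 2
x_6 = 2.0000, f(x_6) = 7.389056, coefficient = 2
x_7 = 2.0833, f(x_7) = 8.031195, coefficient = 2
x_8 = 2.1667, f(x_8) = 8.729138, coefficient = 2
x_9 = 2.2500, f(x_9) = 9.487736, coefficient = 2
x_10 = 2.3333, f(x_10) = 10.312259, coefficient = 2
x_11 = 2.4167, f(x_11) = 11.208436, coefficient = 2
x_12 = 2.5000, f(x_12) = 12.182494, coefficient = 1

I ≈ (0.083333/2) × 184.926261 = 7.705261
Exact value: 7.700805
Error: 0.004456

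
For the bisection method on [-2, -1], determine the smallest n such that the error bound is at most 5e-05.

We need (b-a)/2^n ≤ 5e-05
(-1 - (-2))/2^n ≤ 5e-05
1/2^n ≤ 5e-05
2^n ≥ 20000
n ≥ log₂(20000) = 14.29
n ≥ 15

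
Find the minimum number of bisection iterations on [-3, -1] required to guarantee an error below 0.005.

We need (b-a)/2^n ≤ 0.005
(-1 - (-3))/2^n ≤ 0.005
2/2^n ≤ 0.005
2^n ≥ 400
n ≥ log₂(400) = 8.64
n ≥ 9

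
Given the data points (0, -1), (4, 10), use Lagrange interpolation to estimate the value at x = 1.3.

Lagrange interpolation formula:
P(x) = Σ yᵢ × Lᵢ(x)
where Lᵢ(x) = Π_{j≠i} (x - xⱼ)/(xᵢ - xⱼ)

L_0(1.3) = (1.3 - 4)/(0 - 4) = 0.675000
L_1(1.3) = (1.3 - 0)/(4 - 0) = 0.325000

P(1.3) = (-1)×L_0(1.3) + 10×L_1(1.3)
P(1.3) = 2.575000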